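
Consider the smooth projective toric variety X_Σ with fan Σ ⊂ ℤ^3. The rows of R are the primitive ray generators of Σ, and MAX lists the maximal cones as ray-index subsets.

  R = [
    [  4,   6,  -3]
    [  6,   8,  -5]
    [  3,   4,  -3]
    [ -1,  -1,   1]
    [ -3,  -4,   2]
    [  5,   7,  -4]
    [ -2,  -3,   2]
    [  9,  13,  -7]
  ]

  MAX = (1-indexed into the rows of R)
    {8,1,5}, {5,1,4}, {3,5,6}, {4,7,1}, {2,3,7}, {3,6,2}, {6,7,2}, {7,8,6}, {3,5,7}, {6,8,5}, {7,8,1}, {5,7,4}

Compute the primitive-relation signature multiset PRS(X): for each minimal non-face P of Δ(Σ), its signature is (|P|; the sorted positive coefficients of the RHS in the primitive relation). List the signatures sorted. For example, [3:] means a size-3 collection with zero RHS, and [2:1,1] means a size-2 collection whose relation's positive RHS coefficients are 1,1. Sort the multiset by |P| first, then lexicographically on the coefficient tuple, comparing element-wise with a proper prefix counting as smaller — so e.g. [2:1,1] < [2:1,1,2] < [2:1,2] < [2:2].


Δ(Σ) — 8 vertices, 14 min non-faces:

  • {1,6}:  v_{1} + v_{6} = v_{8}  ⇒ sig = [2:1]
  • {2,4}:  v_{2} + v_{4} = v_{6}  ⇒ sig = [2:1]
  • {2,5}:  v_{2} + v_{5} = v_{3}  ⇒ sig = [2:1]
  • {4,6}:  v_{4} + v_{6} = v_{1}  ⇒ sig = [2:1]
  • {3,4}:  v_{3} + v_{4} = v_{5} + v_{6}  ⇒ sig = [2:1,1]
  • {1,3}:  v_{1} + v_{3} = v_{5} + 2·v_{6}  ⇒ sig = [2:1,2]
  • {3,8}:  v_{3} + v_{8} = v_{5} + 3·v_{6}  ⇒ sig = [2:1,3]
  • {1,2}:  v_{1} + v_{2} = 2·v_{6}  ⇒ sig = [2:2]
  • {4,8}:  v_{4} + v_{8} = 2·v_{1}  ⇒ sig = [2:2]
  • {2,8}:  v_{2} + v_{8} = 3·v_{6}  ⇒ sig = [2:3]
  • {5,6,7}:  v_{5} + v_{6} + v_{7} = 0  ⇒ sig = [3:]
  • {1,5,7}:  v_{1} + v_{5} + v_{7} = v_{4}  ⇒ sig = [3:1]
  • {3,6,7}:  v_{3} + v_{6} + v_{7} = v_{2}  ⇒ sig = [3:1]
  • {5,7,8}:  v_{5} + v_{7} + v_{8} = v_{1}  ⇒ sig = [3:1]

Signatures (|P|; sorted positive RHS coefficients), sorted:
    [2:1]
    [2:1]
    [2:1]
    [2:1]
    [2:1,1]
    [2:1,2]
    [2:1,3]
    [2:2]
    [2:2]
    [2:3]
    [3:]
    [3:1]
    [3:1]
    [3:1]


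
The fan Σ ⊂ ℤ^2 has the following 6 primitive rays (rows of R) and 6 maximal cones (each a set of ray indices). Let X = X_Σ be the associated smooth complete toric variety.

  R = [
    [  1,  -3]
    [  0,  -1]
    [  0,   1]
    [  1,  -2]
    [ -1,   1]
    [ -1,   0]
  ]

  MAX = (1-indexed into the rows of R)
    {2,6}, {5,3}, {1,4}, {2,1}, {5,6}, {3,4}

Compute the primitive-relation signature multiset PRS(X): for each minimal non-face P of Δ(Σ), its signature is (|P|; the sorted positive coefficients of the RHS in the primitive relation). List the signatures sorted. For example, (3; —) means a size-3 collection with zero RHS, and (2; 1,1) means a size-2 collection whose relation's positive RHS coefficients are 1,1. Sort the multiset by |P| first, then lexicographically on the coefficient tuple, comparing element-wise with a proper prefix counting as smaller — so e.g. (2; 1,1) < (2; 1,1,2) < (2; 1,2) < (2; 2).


The 9 primitive collections of Σ (r=6, n=2):

  P = {2,3}:  v_{2} + v_{3} = 0  ⇒ sig = (2; —)
  P = {1,3}:  v_{1} + v_{3} = v_{4}  ⇒ sig = (2; 1)
  P = {2,4}:  v_{2} + v_{4} = v_{1}  ⇒ sig = (2; 1)
  P = {2,5}:  v_{2} + v_{5} = v_{6}  ⇒ sig = (2; 1)
  P = {3,6}:  v_{3} + v_{6} = v_{5}  ⇒ sig = (2; 1)
  P = {4,5}:  v_{4} + v_{5} = v_{2}  ⇒ sig = (2; 1)
  P = {1,5}:  v_{1} + v_{5} = 2·v_{2}  ⇒ sig = (2; 2)
  P = {4,6}:  v_{4} + v_{6} = 2·v_{2}  ⇒ sig = (2; 2)
  P = {1,6}:  v_{1} + v_{6} = 3·v_{2}  ⇒ sig = (2; 3)

so the primitive-relation signature multiset is
{ (2; —),  (2; 1) ×5,  (2; 2) ×2,  (2; 3) }


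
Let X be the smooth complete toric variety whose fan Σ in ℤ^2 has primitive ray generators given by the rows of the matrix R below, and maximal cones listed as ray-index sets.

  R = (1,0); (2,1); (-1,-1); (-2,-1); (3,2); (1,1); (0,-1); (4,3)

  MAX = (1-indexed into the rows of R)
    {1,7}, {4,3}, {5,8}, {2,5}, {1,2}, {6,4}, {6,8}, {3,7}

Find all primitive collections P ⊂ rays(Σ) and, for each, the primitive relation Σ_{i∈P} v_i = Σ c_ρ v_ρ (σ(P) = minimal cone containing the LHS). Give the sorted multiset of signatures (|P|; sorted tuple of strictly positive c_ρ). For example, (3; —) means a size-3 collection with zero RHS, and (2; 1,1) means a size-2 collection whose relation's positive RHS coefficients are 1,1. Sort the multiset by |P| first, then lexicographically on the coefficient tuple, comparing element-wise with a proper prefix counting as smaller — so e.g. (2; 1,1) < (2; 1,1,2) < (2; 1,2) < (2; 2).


Σ has 20 primitive collections:

  {2,4}:  v_{2} + v_{4} = 0  →  sig = (2; —)
  {3,6}:  v_{3} + v_{6} = 0  →  sig = (2; —)
  {1,3}:  v_{1} + v_{3} = v_{7}  →  sig = (2; 1)
  {1,4}:  v_{1} + v_{4} = v_{3}  →  sig = (2; 1)
  {1,6}:  v_{1} + v_{6} = v_{2}  →  sig = (2; 1)
  {2,3}:  v_{2} + v_{3} = v_{1}  →  sig = (2; 1)
  {2,6}:  v_{2} + v_{6} = v_{5}  →  sig = (2; 1)
  {3,5}:  v_{3} + v_{5} = v_{2}  →  sig = (2; 1)
  {3,8}:  v_{3} + v_{8} = v_{5}  →  sig = (2; 1)
  {4,5}:  v_{4} + v_{5} = v_{6}  →  sig = (2; 1)
  {5,6}:  v_{5} + v_{6} = v_{8}  →  sig = (2; 1)
  {6,7}:  v_{6} + v_{7} = v_{1}  →  sig = (2; 1)
  {1,8}:  v_{1} + v_{8} = v_{2} + v_{5}  →  sig = (2; 1,1)
  {5,7}:  v_{5} + v_{7} = v_{1} + v_{2}  →  sig = (2; 1,1)
  {1,5}:  v_{1} + v_{5} = 2·v_{2}  →  sig = (2; 2)
  {2,7}:  v_{2} + v_{7} = 2·v_{1}  →  sig = (2; 2)
  {2,8}:  v_{2} + v_{8} = 2·v_{5}  →  sig = (2; 2)
  {4,7}:  v_{4} + v_{7} = 2·v_{3}  →  sig = (2; 2)
  {4,8}:  v_{4} + v_{8} = 2·v_{6}  →  sig = (2; 2)
  {7,8}:  v_{7} + v_{8} = 2·v_{2}  →  sig = (2; 2)

Hence PRS(X_Σ) =
    (2; —)
    (2; —)
    (2; 1)
    (2; 1)
    (2; 1)
    (2; 1)
    (2; 1)
    (2; 1)
    (2; 1)
    (2; 1)
    (2; 1)
    (2; 1)
    (2; 1,1)
    (2; 1,1)
    (2; 2)
    (2; 2)
    (2; 2)
    (2; 2)
    (2; 2)
    (2; 2)


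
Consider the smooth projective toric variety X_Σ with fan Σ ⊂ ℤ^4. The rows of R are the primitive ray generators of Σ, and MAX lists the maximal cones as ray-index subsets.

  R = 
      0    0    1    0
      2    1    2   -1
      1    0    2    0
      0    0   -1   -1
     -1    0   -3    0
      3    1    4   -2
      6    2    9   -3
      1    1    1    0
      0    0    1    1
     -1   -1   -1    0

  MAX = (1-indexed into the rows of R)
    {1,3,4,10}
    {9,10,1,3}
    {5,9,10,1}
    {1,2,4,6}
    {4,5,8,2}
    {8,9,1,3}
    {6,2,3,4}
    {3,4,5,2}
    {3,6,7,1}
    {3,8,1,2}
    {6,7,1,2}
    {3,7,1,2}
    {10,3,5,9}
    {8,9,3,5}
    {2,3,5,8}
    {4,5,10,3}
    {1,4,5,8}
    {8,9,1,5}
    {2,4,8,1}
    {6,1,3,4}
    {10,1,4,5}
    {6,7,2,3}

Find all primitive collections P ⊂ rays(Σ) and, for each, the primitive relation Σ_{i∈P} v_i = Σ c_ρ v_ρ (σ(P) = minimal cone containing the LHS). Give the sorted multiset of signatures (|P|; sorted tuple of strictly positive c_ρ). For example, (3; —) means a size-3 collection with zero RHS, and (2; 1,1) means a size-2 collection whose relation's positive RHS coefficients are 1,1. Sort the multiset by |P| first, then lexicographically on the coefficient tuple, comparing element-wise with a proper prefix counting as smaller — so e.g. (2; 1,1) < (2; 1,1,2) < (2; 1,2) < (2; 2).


Minimal non-faces — 18 found among 10 rays, 22 max cones:

  {4,9}:  v_{4} + v_{9} = 0  ⟹  sig = (2; —)
  {8,10}:  v_{8} + v_{10} = 0  ⟹  sig = (2; —)
  {2,9}:  v_{2} + v_{9} = v_{3} + v_{8}  ⟹  sig = (2; 1,1)
  {2,10}:  v_{2} + v_{10} = v_{3} + v_{4}  ⟹  sig = (2; 1,1)
  {5,6}:  v_{5} + v_{6} = v_{2} + v_{4}  ⟹  sig = (2; 1,1)
  {5,7}:  v_{5} + v_{7} = v_{2} + v_{6}  ⟹  sig = (2; 1,1)
  {6,9}:  v_{6} + v_{9} = v_{1} + v_{2} + v_{3}  ⟹  sig = (2; 1,1,1)
  {7,10}:  v_{7} + v_{10} = v_{1} + 2·v_{3} + v_{4} + v_{6}  ⟹  sig = (2; 1,1,1,2)
  {6,8}:  v_{6} + v_{8} = v_{1} + 2·v_{2}  ⟹  sig = (2; 1,2)
  {6,10}:  v_{6} + v_{10} = v_{1} + 2·v_{3} + 2·v_{4}  ⟹  sig = (2; 1,2,2)
  {7,8}:  v_{7} + v_{8} = 2·v_{1} + 3·v_{2} + v_{3}  ⟹  sig = (2; 1,2,3)
  {4,7}:  v_{4} + v_{7} = 2·v_{6}  ⟹  sig = (2; 2)
  {7,9}:  v_{7} + v_{9} = 2·v_{1} + 2·v_{2} + 2·v_{3}  ⟹  sig = (2; 2,2,2)
  {1,3,5}:  v_{1} + v_{3} + v_{5} = 0  ⟹  sig = (3; —)
  {3,4,8}:  v_{3} + v_{4} + v_{8} = v_{2}  ⟹  sig = (3; 1)
  {1,2,5}:  v_{1} + v_{2} + v_{5} = v_{4} + v_{8}  ⟹  sig = (3; 1,1)
  {1,2,3,4}:  v_{1} + v_{2} + v_{3} + v_{4} = v_{6}  ⟹  sig = (4; 1)
  {1,2,3,6}:  v_{1} + v_{2} + v_{3} + v_{6} = v_{7}  ⟹  sig = (4; 1)

Signatures (|P|; sorted positive RHS coefficients), sorted:
    (2; —)
    (2; —)
    (2; 1,1)
    (2; 1,1)
    (2; 1,1)
    (2; 1,1)
    (2; 1,1,1)
    (2; 1,1,1,2)
    (2; 1,2)
    (2; 1,2,2)
    (2; 1,2,3)
    (2; 2)
    (2; 2,2,2)
    (3; —)
    (3; 1)
    (3; 1,1)
    (4; 1)
    (4; 1)


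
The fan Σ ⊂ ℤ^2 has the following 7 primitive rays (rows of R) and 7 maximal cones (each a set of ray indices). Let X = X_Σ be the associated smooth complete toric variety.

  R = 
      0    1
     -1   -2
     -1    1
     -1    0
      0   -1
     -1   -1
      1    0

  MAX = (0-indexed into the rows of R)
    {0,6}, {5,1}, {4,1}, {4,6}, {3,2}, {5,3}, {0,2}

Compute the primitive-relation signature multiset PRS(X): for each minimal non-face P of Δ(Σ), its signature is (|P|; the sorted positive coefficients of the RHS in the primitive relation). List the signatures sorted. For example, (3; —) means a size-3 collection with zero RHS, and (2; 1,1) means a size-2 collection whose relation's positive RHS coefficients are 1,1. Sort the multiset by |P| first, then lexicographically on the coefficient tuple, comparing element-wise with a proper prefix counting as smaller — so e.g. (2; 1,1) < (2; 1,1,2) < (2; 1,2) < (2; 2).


Minimal non-faces — 14 found among 7 rays, 7 max cones:

  • {0,4}:  v_{0} + v_{4} = 0  →  sig = (2; —)
  • {3,6}:  v_{3} + v_{6} = 0  →  sig = (2; —)
  • {0,1}:  v_{0} + v_{1} = v_{5}  →  sig = (2; 1)
  • {0,3}:  v_{0} + v_{3} = v_{2}  →  sig = (2; 1)
  • {0,5}:  v_{0} + v_{5} = v_{3}  →  sig = (2; 1)
  • {2,4}:  v_{2} + v_{4} = v_{3}  →  sig = (2; 1)
  • {2,6}:  v_{2} + v_{6} = v_{0}  →  sig = (2; 1)
  • {3,4}:  v_{3} + v_{4} = v_{5}  →  sig = (2; 1)
  • {4,5}:  v_{4} + v_{5} = v_{1}  →  sig = (2; 1)
  • {5,6}:  v_{5} + v_{6} = v_{4}  →  sig = (2; 1)
  • {1,2}:  v_{1} + v_{2} = v_{3} + v_{5}  →  sig = (2; 1,1)
  • {1,3}:  v_{1} + v_{3} = 2·v_{5}  →  sig = (2; 2)
  • {1,6}:  v_{1} + v_{6} = 2·v_{4}  →  sig = (2; 2)
  • {2,5}:  v_{2} + v_{5} = 2·v_{3}  →  sig = (2; 2)

Hence PRS(X_Σ) =
    (2; —)
    (2; —)
    (2; 1)
    (2; 1)
    (2; 1)
    (2; 1)
    (2; 1)
    (2; 1)
    (2; 1)
    (2; 1)
    (2; 1,1)
    (2; 2)
    (2; 2)
    (2; 2)


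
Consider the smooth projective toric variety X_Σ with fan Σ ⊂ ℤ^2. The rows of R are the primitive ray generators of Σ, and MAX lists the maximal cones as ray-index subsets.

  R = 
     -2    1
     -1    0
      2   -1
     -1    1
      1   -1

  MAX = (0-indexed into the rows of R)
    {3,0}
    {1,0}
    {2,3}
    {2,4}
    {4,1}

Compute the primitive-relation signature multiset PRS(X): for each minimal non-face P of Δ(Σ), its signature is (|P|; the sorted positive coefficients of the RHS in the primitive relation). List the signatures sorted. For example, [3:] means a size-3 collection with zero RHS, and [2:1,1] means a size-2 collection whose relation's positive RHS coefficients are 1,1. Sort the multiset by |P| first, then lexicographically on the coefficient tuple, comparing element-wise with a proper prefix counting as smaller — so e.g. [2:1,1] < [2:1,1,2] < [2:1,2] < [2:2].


Minimal non-faces — 5 found among 5 rays, 5 max cones:

  {0,2}:  v_{0} + v_{2} = 0 — sig = [2:]
  {3,4}:  v_{3} + v_{4} = 0 — sig = [2:]
  {0,4}:  v_{0} + v_{4} = v_{1} — sig = [2:1]
  {1,2}:  v_{1} + v_{2} = v_{4} — sig = [2:1]
  {1,3}:  v_{1} + v_{3} = v_{0} — sig = [2:1]

Sorted signature multiset PRS(X):
{ [2:] ×2,  [2:1] ×3 }


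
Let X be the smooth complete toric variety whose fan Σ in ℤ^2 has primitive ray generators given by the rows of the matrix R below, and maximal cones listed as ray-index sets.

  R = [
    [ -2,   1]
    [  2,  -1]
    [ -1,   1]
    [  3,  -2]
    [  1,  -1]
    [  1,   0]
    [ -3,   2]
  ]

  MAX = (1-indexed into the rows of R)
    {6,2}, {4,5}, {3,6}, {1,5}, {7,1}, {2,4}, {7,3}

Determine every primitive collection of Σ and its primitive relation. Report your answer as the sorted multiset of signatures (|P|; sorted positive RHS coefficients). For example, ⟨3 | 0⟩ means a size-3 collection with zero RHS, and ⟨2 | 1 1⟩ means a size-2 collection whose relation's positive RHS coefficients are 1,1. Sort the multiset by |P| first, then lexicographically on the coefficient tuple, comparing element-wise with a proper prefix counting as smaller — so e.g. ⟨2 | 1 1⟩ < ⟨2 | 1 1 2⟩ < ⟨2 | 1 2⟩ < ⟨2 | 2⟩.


|primitive collections| = 14. Relations:

  {1,2}:  v_{1} + v_{2} = 0  →  sig = ⟨2 | 0⟩
  {3,5}:  v_{3} + v_{5} = 0  →  sig = ⟨2 | 0⟩
  {4,7}:  v_{4} + v_{7} = 0  →  sig = ⟨2 | 0⟩
  {1,3}:  v_{1} + v_{3} = v_{7}  →  sig = ⟨2 | 1⟩
  {1,4}:  v_{1} + v_{4} = v_{5}  →  sig = ⟨2 | 1⟩
  {1,6}:  v_{1} + v_{6} = v_{3}  →  sig = ⟨2 | 1⟩
  {2,3}:  v_{2} + v_{3} = v_{6}  →  sig = ⟨2 | 1⟩
  {2,5}:  v_{2} + v_{5} = v_{4}  →  sig = ⟨2 | 1⟩
  {2,7}:  v_{2} + v_{7} = v_{3}  →  sig = ⟨2 | 1⟩
  {3,4}:  v_{3} + v_{4} = v_{2}  →  sig = ⟨2 | 1⟩
  {5,6}:  v_{5} + v_{6} = v_{2}  →  sig = ⟨2 | 1⟩
  {5,7}:  v_{5} + v_{7} = v_{1}  →  sig = ⟨2 | 1⟩
  {4,6}:  v_{4} + v_{6} = 2·v_{2}  →  sig = ⟨2 | 2⟩
  {6,7}:  v_{6} + v_{7} = 2·v_{3}  →  sig = ⟨2 | 2⟩

Hence PRS(X_Σ) =
    |P|=2: 14 collections, coeffs (), (), (), (1), (1), (1), (1), (1), (1), (1), (1), (1), (2), (2)


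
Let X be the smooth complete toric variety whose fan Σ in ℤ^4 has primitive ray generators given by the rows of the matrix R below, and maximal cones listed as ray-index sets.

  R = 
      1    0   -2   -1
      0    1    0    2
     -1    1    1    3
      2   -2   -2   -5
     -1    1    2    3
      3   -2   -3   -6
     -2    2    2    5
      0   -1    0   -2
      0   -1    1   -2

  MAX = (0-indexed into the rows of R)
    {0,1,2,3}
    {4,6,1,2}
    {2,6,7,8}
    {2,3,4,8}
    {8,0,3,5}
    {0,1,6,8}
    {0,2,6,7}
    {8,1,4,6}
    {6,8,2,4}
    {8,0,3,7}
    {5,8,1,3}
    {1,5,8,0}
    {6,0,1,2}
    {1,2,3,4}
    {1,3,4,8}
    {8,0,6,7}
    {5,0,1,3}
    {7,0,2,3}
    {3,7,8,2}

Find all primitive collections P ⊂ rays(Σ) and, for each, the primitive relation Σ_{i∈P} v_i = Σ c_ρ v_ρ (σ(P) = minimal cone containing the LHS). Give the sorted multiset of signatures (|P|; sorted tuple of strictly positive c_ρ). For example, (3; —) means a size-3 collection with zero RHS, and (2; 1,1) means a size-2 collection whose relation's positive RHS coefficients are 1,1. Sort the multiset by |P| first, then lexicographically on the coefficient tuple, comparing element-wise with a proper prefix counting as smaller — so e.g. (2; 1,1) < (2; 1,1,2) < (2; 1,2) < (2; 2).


|primitive collections| = 11. Relations:

  {1,7}:  v_{1} + v_{7} = 0  so sig = (2; —)
  {3,6}:  v_{3} + v_{6} = 0  so sig = (2; —)
  {0,4}:  v_{0} + v_{4} = v_{1}  so sig = (2; 1)
  {2,5}:  v_{2} + v_{5} = v_{1} + v_{3}  so sig = (2; 1,1)
  {4,7}:  v_{4} + v_{7} = v_{2} + v_{8}  so sig = (2; 1,1)
  {5,6}:  v_{5} + v_{6} = v_{0} + v_{1} + v_{8}  so sig = (2; 1,1,1)
  {5,7}:  v_{5} + v_{7} = v_{0} + v_{3} + v_{8}  so sig = (2; 1,1,1)
  {4,5}:  v_{4} + v_{5} = 2·v_{1} + v_{3} + v_{8}  so sig = (2; 1,1,2)
  {0,2,8}:  v_{0} + v_{2} + v_{8} = 0  so sig = (3; —)
  {1,2,8}:  v_{1} + v_{2} + v_{8} = v_{4}  so sig = (3; 1)
  {0,1,3,8}:  v_{0} + v_{1} + v_{3} + v_{8} = v_{5}  so sig = (4; 1)

Sorted signature multiset PRS(X):
{ (2; —) ×2,  (2; 1),  (2; 1,1) ×2,  (2; 1,1,1) ×2,  (2; 1,1,2),  (3; —),  (3; 1),  (4; 1) }


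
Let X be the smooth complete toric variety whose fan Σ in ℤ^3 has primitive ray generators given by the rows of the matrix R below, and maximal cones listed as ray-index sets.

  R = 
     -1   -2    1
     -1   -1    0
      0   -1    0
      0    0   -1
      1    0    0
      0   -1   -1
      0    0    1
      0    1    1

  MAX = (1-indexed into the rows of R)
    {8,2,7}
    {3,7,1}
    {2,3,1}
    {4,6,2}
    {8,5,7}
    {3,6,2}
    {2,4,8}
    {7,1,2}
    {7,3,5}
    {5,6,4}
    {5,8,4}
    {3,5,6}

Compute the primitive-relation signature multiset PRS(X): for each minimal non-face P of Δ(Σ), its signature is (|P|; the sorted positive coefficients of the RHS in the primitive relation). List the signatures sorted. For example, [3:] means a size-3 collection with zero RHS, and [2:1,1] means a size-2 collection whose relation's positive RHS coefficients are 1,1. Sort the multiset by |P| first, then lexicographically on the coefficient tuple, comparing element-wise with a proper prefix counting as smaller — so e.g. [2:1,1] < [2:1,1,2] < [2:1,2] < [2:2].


|primitive collections| = 11. Relations:

  • {4,7}:  v_{4} + v_{7} = 0  ⇒ sig = [2:]
  • {6,8}:  v_{6} + v_{8} = 0  ⇒ sig = [2:]
  • {2,5}:  v_{2} + v_{5} = v_{3}  ⇒ sig = [2:1]
  • {3,4}:  v_{3} + v_{4} = v_{6}  ⇒ sig = [2:1]
  • {3,8}:  v_{3} + v_{8} = v_{7}  ⇒ sig = [2:1]
  • {6,7}:  v_{6} + v_{7} = v_{3}  ⇒ sig = [2:1]
  • {1,4}:  v_{1} + v_{4} = v_{2} + v_{3}  ⇒ sig = [2:1,1]
  • {1,5}:  v_{1} + v_{5} = 2·v_{3} + v_{7}  ⇒ sig = [2:1,2]
  • {1,6}:  v_{1} + v_{6} = v_{2} + 2·v_{3}  ⇒ sig = [2:1,2]
  • {1,8}:  v_{1} + v_{8} = v_{2} + 2·v_{7}  ⇒ sig = [2:1,2]
  • {2,3,7}:  v_{2} + v_{3} + v_{7} = v_{1}  ⇒ sig = [3:1]

Signatures (|P|; sorted positive RHS coefficients), sorted:
    [2:]
    [2:]
    [2:1]
    [2:1]
    [2:1]
    [2:1]
    [2:1,1]
    [2:1,2]
    [2:1,2]
    [2:1,2]
    [3:1]


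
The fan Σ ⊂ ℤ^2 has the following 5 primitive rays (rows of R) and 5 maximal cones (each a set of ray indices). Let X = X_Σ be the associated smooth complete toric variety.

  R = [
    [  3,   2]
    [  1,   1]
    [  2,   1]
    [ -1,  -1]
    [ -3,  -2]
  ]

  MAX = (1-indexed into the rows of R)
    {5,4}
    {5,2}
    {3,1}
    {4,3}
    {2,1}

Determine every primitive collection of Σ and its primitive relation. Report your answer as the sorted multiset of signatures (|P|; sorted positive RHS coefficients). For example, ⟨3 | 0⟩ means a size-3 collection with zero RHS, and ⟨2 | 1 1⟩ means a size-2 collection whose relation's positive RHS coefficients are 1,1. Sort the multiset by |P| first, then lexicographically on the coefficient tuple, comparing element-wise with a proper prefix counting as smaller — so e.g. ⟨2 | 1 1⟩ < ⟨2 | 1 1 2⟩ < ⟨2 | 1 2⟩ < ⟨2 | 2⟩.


Primitive collections (5):

  P={1,5}:  v_{1} + v_{5} = 0  ⟹  sig = ⟨2 | 0⟩
  P={2,4}:  v_{2} + v_{4} = 0  ⟹  sig = ⟨2 | 0⟩
  P={1,4}:  v_{1} + v_{4} = v_{3}  ⟹  sig = ⟨2 | 1⟩
  P={2,3}:  v_{2} + v_{3} = v_{1}  ⟹  sig = ⟨2 | 1⟩
  P={3,5}:  v_{3} + v_{5} = v_{4}  ⟹  sig = ⟨2 | 1⟩

Signatures (|P|; sorted positive RHS coefficients), sorted:
[⟨2 | 0⟩, ⟨2 | 0⟩, ⟨2 | 1⟩, ⟨2 | 1⟩, ⟨2 | 1⟩]


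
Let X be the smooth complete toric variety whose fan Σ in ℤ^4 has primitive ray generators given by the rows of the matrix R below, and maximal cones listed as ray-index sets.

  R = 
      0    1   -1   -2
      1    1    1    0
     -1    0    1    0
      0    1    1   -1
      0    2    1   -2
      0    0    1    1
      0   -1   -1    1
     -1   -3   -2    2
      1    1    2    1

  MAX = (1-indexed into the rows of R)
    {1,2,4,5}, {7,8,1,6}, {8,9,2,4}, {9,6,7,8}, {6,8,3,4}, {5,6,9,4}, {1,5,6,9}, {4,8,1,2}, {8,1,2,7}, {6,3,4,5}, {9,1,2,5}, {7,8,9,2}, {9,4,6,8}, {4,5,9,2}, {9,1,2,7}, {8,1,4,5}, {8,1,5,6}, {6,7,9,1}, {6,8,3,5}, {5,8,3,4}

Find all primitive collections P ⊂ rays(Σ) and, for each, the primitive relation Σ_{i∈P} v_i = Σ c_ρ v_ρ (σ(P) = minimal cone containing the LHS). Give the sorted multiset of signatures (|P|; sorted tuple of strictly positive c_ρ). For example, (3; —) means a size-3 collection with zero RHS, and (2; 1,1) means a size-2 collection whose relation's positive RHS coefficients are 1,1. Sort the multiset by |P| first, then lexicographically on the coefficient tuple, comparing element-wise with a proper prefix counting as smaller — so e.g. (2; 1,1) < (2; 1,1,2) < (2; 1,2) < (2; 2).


The 13 primitive collections of Σ (r=9, n=4):

  P = {4,7}:  v_{4} + v_{7} = 0  so sig = (2; —)
  P = {2,6}:  v_{2} + v_{6} = v_{9}  so sig = (2; 1)
  P = {2,3}:  v_{2} + v_{3} = v_{4} + v_{6}  so sig = (2; 1,1)
  P = {5,7}:  v_{5} + v_{7} = v_{1} + v_{6}  so sig = (2; 1,1)
  P = {3,7}:  v_{3} + v_{7} = v_{5} + v_{6} + v_{8}  so sig = (2; 1,1,1)
  P = {1,3}:  v_{1} + v_{3} = 2·v_{5} + v_{8}  so sig = (2; 1,2)
  P = {3,9}:  v_{3} + v_{9} = v_{4} + 2·v_{6}  so sig = (2; 1,2)
  P = {2,5,8}:  v_{2} + v_{5} + v_{8} = 0  so sig = (3; —)
  P = {1,4,6}:  v_{1} + v_{4} + v_{6} = v_{5}  so sig = (3; 1)
  P = {1,8,9}:  v_{1} + v_{8} + v_{9} = v_{7}  so sig = (3; 1)
  P = {5,8,9}:  v_{5} + v_{8} + v_{9} = v_{6}  so sig = (3; 1)
  P = {1,4,9}:  v_{1} + v_{4} + v_{9} = v_{2} + v_{5}  so sig = (3; 1,1)
  P = {4,5,6,8}:  v_{4} + v_{5} + v_{6} + v_{8} = v_{3}  so sig = (4; 1)

Hence PRS(X_Σ) =
    |P|=2: 7 collections, coeffs (), (1), (1,1), (1,1), (1,1,1), (1,2), (1,2)
    |P|=3: 5 collections, coeffs (), (1), (1), (1), (1,1)
    |P|=4: 1 collection, coeffs (1)


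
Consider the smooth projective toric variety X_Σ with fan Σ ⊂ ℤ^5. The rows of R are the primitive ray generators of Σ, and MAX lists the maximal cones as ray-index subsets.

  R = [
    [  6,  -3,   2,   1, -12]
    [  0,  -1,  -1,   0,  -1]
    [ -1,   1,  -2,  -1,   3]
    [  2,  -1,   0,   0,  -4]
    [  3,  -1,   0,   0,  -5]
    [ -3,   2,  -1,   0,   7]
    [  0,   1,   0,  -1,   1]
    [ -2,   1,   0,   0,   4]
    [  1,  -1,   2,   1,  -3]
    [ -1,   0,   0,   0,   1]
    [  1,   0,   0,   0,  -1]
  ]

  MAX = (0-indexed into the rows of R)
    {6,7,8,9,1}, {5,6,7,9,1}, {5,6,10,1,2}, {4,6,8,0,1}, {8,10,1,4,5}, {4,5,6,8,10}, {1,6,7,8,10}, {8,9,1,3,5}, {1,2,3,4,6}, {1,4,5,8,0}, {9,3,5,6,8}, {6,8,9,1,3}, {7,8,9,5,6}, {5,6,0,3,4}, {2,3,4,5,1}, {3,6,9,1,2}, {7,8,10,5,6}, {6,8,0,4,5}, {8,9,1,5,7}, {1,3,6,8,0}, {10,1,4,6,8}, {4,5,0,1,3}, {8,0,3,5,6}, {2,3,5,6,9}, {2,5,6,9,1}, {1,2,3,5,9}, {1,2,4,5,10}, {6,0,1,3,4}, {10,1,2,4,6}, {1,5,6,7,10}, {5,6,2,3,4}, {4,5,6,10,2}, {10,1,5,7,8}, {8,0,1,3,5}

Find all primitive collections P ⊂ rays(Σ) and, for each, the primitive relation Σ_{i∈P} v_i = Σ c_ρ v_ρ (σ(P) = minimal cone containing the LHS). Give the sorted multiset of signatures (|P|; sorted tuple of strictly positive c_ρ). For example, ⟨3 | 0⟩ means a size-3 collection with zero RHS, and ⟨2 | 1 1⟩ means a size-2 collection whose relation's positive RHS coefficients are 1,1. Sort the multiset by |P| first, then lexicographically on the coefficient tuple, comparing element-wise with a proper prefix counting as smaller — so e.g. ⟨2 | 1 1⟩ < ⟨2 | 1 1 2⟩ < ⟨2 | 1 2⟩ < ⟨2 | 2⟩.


Minimal non-faces — 16 found among 11 rays, 34 max cones:

  P={2,8}:  v_{2} + v_{8} = 0  ⟹  sig = ⟨2 | 0⟩
  P={3,7}:  v_{3} + v_{7} = 0  ⟹  sig = ⟨2 | 0⟩
  P={9,10}:  v_{9} + v_{10} = 0  ⟹  sig = ⟨2 | 0⟩
  P={3,10}:  v_{3} + v_{10} = v_{4}  ⟹  sig = ⟨2 | 1⟩
  P={4,7}:  v_{4} + v_{7} = v_{10}  ⟹  sig = ⟨2 | 1⟩
  P={4,9}:  v_{4} + v_{9} = v_{3}  ⟹  sig = ⟨2 | 1⟩
  P={0,2}:  v_{0} + v_{2} = v_{3} + v_{4}  ⟹  sig = ⟨2 | 1 1⟩
  P={0,7}:  v_{0} + v_{7} = v_{4} + v_{8}  ⟹  sig = ⟨2 | 1 1⟩
  P={2,7}:  v_{2} + v_{7} = v_{1} + v_{5} + v_{6}  ⟹  sig = ⟨2 | 1 1 1⟩
  P={0,9}:  v_{0} + v_{9} = 2·v_{3} + v_{8}  ⟹  sig = ⟨2 | 1 2⟩
  P={0,10}:  v_{0} + v_{10} = 2·v_{4} + v_{8}  ⟹  sig = ⟨2 | 1 2⟩
  P={3,4,8}:  v_{3} + v_{4} + v_{8} = v_{0}  ⟹  sig = ⟨3 | 1⟩
  P={0,1,5,6}:  v_{0} + v_{1} + v_{5} + v_{6} = v_{4}  ⟹  sig = ⟨4 | 1⟩
  P={1,3,5,6}:  v_{1} + v_{3} + v_{5} + v_{6} = v_{2}  ⟹  sig = ⟨4 | 1⟩
  P={1,5,6,8}:  v_{1} + v_{5} + v_{6} + v_{8} = v_{7}  ⟹  sig = ⟨4 | 1⟩
  P={1,4,5,6}:  v_{1} + v_{4} + v_{5} + v_{6} = v_{2} + v_{10}  ⟹  sig = ⟨4 | 1 1⟩

Sorted signature multiset PRS(X):
    ⟨2 | 0⟩
    ⟨2 | 0⟩
    ⟨2 | 0⟩
    ⟨2 | 1⟩
    ⟨2 | 1⟩
    ⟨2 | 1⟩
    ⟨2 | 1 1⟩
    ⟨2 | 1 1⟩
    ⟨2 | 1 1 1⟩
    ⟨2 | 1 2⟩
    ⟨2 | 1 2⟩
    ⟨3 | 1⟩
    ⟨4 | 1⟩
    ⟨4 | 1⟩
    ⟨4 | 1⟩
    ⟨4 | 1 1⟩


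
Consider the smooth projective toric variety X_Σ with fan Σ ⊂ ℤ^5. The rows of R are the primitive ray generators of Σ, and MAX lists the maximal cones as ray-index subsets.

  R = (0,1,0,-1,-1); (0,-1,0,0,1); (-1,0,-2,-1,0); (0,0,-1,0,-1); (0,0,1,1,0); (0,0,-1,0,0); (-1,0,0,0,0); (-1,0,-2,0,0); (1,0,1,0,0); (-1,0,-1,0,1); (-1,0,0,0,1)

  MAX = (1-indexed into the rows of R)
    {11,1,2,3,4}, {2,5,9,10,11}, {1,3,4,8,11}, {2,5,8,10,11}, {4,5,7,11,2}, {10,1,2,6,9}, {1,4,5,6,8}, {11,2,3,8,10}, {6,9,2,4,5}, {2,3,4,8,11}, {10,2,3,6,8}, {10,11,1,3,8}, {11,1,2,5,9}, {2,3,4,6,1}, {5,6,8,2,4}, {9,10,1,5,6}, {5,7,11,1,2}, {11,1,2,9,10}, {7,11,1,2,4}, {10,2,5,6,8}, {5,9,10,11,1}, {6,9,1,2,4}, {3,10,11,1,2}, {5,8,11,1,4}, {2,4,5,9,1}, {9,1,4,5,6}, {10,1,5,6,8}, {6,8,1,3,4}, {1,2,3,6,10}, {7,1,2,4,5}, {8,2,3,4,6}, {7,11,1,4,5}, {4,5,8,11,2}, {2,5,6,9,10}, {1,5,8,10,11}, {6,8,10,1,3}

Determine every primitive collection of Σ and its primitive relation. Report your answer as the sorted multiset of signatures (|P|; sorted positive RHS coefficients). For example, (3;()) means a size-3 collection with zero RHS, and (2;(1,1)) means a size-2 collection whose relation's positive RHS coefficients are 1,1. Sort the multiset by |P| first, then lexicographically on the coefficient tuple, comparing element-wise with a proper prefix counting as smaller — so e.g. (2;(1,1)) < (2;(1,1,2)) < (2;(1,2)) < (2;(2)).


The 15 primitive collections of Σ (r=11, n=5):

  {4,10}:  v_{4} + v_{10} = v_{8}  ⇒ sig = (2;(1))
  {6,11}:  v_{6} + v_{11} = v_{10}  ⇒ sig = (2;(1))
  {8,9}:  v_{8} + v_{9} = v_{6}  ⇒ sig = (2;(1))
  {3,5}:  v_{3} + v_{5} = v_{4} + v_{11}  ⇒ sig = (2;(1,1))
  {6,7}:  v_{6} + v_{7} = v_{4} + v_{11}  ⇒ sig = (2;(1,1))
  {3,9}:  v_{3} + v_{9} = v_{1} + v_{2} + v_{6}  ⇒ sig = (2;(1,1,1))
  {7,9}:  v_{7} + v_{9} = v_{1} + v_{2} + v_{5}  ⇒ sig = (2;(1,1,1))
  {3,7}:  v_{3} + v_{7} = v_{1} + v_{2} + 2·v_{4} + 2·v_{11}  ⇒ sig = (2;(1,1,2,2))
  {7,10}:  v_{7} + v_{10} = v_{4} + 2·v_{11}  ⇒ sig = (2;(1,2))
  {7,8}:  v_{7} + v_{8} = 2·v_{4} + 2·v_{11}  ⇒ sig = (2;(2,2))
  {4,9,11}:  v_{4} + v_{9} + v_{11} = 0  ⇒ sig = (3;())
  {1,2,8}:  v_{1} + v_{2} + v_{8} = v_{3}  ⇒ sig = (3;(1))
  {1,2,5,6}:  v_{1} + v_{2} + v_{5} + v_{6} = 0  ⇒ sig = (4;())
  {1,2,5,10}:  v_{1} + v_{2} + v_{5} + v_{10} = v_{11}  ⇒ sig = (4;(1))
  {1,2,4,5,11}:  v_{1} + v_{2} + v_{4} + v_{5} + v_{11} = v_{7}  ⇒ sig = (5;(1))

Hence PRS(X_Σ) =
    |P|=2: 10 collections, coeffs (1), (1), (1), (1,1), (1,1), (1,1,1), (1,1,1), (1,1,2,2), (1,2), (2,2)
    |P|=3: 2 collections, coeffs (), (1)
    |P|=4: 2 collections, coeffs (), (1)
    |P|=5: 1 collection, coeffs (1)


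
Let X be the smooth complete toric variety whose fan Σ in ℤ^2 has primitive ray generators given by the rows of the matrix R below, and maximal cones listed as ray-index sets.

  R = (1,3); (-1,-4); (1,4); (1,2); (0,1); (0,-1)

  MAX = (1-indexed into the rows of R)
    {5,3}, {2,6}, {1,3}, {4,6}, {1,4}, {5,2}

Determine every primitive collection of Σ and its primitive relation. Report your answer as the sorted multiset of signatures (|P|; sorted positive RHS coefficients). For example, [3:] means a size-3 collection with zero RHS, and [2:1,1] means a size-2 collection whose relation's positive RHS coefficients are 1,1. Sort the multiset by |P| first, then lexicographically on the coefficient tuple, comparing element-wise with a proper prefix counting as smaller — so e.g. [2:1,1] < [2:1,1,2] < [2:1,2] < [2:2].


Δ(Σ) — 6 vertices, 9 min non-faces:

  P={2,3}:  v_{2} + v_{3} = 0  so sig = [2:]
  P={5,6}:  v_{5} + v_{6} = 0  so sig = [2:]
  P={1,2}:  v_{1} + v_{2} = v_{6}  so sig = [2:1]
  P={1,5}:  v_{1} + v_{5} = v_{3}  so sig = [2:1]
  P={1,6}:  v_{1} + v_{6} = v_{4}  so sig = [2:1]
  P={3,6}:  v_{3} + v_{6} = v_{1}  so sig = [2:1]
  P={4,5}:  v_{4} + v_{5} = v_{1}  so sig = [2:1]
  P={2,4}:  v_{2} + v_{4} = 2·v_{6}  so sig = [2:2]
  P={3,4}:  v_{3} + v_{4} = 2·v_{1}  so sig = [2:2]

Sorted signature multiset PRS(X):
[[2:], [2:], [2:1], [2:1], [2:1], [2:1], [2:1], [2:2], [2:2]]


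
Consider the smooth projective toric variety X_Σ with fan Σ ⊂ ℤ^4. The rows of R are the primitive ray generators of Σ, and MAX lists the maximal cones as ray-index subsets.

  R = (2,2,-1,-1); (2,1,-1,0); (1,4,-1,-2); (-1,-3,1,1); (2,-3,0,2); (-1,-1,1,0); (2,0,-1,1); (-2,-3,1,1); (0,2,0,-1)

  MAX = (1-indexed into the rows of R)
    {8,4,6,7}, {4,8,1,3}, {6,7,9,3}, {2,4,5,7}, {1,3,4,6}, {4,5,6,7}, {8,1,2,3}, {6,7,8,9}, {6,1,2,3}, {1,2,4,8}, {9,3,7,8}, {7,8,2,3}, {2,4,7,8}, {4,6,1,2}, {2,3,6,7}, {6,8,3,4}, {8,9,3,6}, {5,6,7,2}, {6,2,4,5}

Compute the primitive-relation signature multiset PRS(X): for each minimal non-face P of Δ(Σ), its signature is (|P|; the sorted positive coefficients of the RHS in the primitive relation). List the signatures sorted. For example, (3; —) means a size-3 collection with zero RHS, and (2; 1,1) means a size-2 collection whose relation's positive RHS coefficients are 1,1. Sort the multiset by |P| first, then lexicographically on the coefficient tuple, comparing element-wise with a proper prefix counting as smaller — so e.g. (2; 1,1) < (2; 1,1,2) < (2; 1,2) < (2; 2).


The 14 primitive collections of Σ (r=9, n=4):

  P={4,9}:  v_{4} + v_{9} = v_{6}  ⇒ sig = (2; 1)
  P={1,9}:  v_{1} + v_{9} = v_{2} + v_{3} + v_{6}  ⇒ sig = (2; 1,1,1)
  P={2,9}:  v_{2} + v_{9} = v_{3} + v_{6} + v_{7}  ⇒ sig = (2; 1,1,1)
  P={5,9}:  v_{5} + v_{9} = v_{2} + 2·v_{6} + v_{7}  ⇒ sig = (2; 1,1,2)
  P={1,5}:  v_{1} + v_{5} = 3·v_{2} + v_{4} + v_{6}  ⇒ sig = (2; 1,1,3)
  P={3,5}:  v_{3} + v_{5} = 2·v_{2} + v_{6}  ⇒ sig = (2; 1,2)
  P={5,8}:  v_{5} + v_{8} = 2·v_{4} + v_{7}  ⇒ sig = (2; 1,2)
  P={1,7}:  v_{1} + v_{7} = 2·v_{2}  ⇒ sig = (2; 2)
  P={2,3,4}:  v_{2} + v_{3} + v_{4} = v_{1}  ⇒ sig = (3; 1)
  P={2,6,8}:  v_{2} + v_{6} + v_{8} = v_{4}  ⇒ sig = (3; 1)
  P={3,4,7}:  v_{3} + v_{4} + v_{7} = v_{2}  ⇒ sig = (3; 1)
  P={1,6,8}:  v_{1} + v_{6} + v_{8} = v_{3} + 2·v_{4}  ⇒ sig = (3; 1,2)
  P={3,6,7,8}:  v_{3} + v_{6} + v_{7} + v_{8} = 0  ⇒ sig = (4; —)
  P={2,4,6,7}:  v_{2} + v_{4} + v_{6} + v_{7} = v_{5}  ⇒ sig = (4; 1)

Signatures (|P|; sorted positive RHS coefficients), sorted:
    (2; 1)
    (2; 1,1,1)
    (2; 1,1,1)
    (2; 1,1,2)
    (2; 1,1,3)
    (2; 1,2)
    (2; 1,2)
    (2; 2)
    (3; 1)
    (3; 1)
    (3; 1)
    (3; 1,2)
    (4; —)
    (4; 1)


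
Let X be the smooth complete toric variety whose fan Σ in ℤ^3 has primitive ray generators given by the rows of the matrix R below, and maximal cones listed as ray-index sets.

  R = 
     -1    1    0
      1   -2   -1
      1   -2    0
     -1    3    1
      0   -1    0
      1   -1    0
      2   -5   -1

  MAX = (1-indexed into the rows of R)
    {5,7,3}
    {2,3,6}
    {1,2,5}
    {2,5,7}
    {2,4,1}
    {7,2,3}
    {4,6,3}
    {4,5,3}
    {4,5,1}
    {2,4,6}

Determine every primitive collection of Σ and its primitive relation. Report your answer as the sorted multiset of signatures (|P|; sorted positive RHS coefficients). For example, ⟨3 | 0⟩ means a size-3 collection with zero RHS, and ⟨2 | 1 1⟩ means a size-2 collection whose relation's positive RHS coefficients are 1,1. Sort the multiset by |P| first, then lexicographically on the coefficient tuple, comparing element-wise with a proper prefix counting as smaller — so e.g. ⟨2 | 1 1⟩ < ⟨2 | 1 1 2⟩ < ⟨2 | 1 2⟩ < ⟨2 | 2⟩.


Σ has 9 primitive collections:

  P = {1,6}:  v_{1} + v_{6} = 0  so sig = ⟨2 | 0⟩
  P = {1,3}:  v_{1} + v_{3} = v_{5}  so sig = ⟨2 | 1⟩
  P = {4,7}:  v_{4} + v_{7} = v_{3}  so sig = ⟨2 | 1⟩
  P = {5,6}:  v_{5} + v_{6} = v_{3}  so sig = ⟨2 | 1⟩
  P = {1,7}:  v_{1} + v_{7} = v_{2} + 2·v_{5}  so sig = ⟨2 | 1 2⟩
  P = {6,7}:  v_{6} + v_{7} = v_{2} + 2·v_{3}  so sig = ⟨2 | 1 2⟩
  P = {2,4,5}:  v_{2} + v_{4} + v_{5} = 0  so sig = ⟨3 | 0⟩
  P = {2,3,4}:  v_{2} + v_{3} + v_{4} = v_{6}  so sig = ⟨3 | 1⟩
  P = {2,3,5}:  v_{2} + v_{3} + v_{5} = v_{7}  so sig = ⟨3 | 1⟩

so the primitive-relation signature multiset is
    |P|=2: 6 collections, coeffs (), (1), (1), (1), (1,2), (1,2)
    |P|=3: 3 collections, coeffs (), (1), (1)


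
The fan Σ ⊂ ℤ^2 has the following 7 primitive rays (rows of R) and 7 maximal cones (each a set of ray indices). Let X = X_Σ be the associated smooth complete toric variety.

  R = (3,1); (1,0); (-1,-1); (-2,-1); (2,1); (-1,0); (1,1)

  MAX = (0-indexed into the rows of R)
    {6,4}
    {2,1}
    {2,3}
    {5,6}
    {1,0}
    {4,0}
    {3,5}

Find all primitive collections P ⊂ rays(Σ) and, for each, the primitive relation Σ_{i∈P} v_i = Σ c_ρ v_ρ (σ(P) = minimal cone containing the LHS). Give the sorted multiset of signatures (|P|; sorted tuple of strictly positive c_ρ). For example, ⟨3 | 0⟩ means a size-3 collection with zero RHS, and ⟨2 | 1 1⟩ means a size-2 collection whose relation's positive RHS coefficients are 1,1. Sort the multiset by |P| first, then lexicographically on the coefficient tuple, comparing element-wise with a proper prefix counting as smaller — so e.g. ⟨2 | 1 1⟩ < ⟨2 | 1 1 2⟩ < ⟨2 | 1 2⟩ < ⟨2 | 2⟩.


The 14 primitive collections of Σ (r=7, n=2):

  P={1,5}:  v_{1} + v_{5} = 0  ⟹  sig = ⟨2 | 0⟩
  P={2,6}:  v_{2} + v_{6} = 0  ⟹  sig = ⟨2 | 0⟩
  P={3,4}:  v_{3} + v_{4} = 0  ⟹  sig = ⟨2 | 0⟩
  P={0,3}:  v_{0} + v_{3} = v_{1}  ⟹  sig = ⟨2 | 1⟩
  P={0,5}:  v_{0} + v_{5} = v_{4}  ⟹  sig = ⟨2 | 1⟩
  P={1,3}:  v_{1} + v_{3} = v_{2}  ⟹  sig = ⟨2 | 1⟩
  P={1,4}:  v_{1} + v_{4} = v_{0}  ⟹  sig = ⟨2 | 1⟩
  P={1,6}:  v_{1} + v_{6} = v_{4}  ⟹  sig = ⟨2 | 1⟩
  P={2,4}:  v_{2} + v_{4} = v_{1}  ⟹  sig = ⟨2 | 1⟩
  P={2,5}:  v_{2} + v_{5} = v_{3}  ⟹  sig = ⟨2 | 1⟩
  P={3,6}:  v_{3} + v_{6} = v_{5}  ⟹  sig = ⟨2 | 1⟩
  P={4,5}:  v_{4} + v_{5} = v_{6}  ⟹  sig = ⟨2 | 1⟩
  P={0,2}:  v_{0} + v_{2} = 2·v_{1}  ⟹  sig = ⟨2 | 2⟩
  P={0,6}:  v_{0} + v_{6} = 2·v_{4}  ⟹  sig = ⟨2 | 2⟩

Hence PRS(X_Σ) =
{ ⟨2 | 0⟩ ×3,  ⟨2 | 1⟩ ×9,  ⟨2 | 2⟩ ×2 }


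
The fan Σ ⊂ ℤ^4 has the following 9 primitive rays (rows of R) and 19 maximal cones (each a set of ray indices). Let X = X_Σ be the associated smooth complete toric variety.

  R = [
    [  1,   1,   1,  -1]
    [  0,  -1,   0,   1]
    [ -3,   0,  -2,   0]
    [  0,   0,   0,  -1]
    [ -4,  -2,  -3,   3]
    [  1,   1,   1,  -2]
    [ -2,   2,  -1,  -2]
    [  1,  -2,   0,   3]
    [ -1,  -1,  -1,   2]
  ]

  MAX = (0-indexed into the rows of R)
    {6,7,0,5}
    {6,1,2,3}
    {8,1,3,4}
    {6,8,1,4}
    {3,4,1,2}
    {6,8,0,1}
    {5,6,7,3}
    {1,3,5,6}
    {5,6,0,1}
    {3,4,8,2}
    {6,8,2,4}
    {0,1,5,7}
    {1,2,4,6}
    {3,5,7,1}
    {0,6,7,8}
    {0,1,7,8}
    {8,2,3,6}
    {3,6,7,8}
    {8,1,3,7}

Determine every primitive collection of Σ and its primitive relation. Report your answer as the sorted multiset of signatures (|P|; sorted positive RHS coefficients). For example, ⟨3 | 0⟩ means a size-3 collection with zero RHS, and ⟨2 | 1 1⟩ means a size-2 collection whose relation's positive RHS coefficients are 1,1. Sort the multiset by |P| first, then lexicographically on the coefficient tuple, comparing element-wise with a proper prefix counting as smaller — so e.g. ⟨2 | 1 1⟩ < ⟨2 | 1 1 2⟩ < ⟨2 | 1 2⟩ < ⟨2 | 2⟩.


The 12 primitive collections of Σ (r=9, n=4):

  • {5,8}:  v_{5} + v_{8} = 0  →  sig = ⟨2 | 0⟩
  • {0,3}:  v_{0} + v_{3} = v_{5}  →  sig = ⟨2 | 1⟩
  • {0,2}:  v_{0} + v_{2} = v_{1} + v_{6}  →  sig = ⟨2 | 1 1⟩
  • {4,5}:  v_{4} + v_{5} = v_{1} + v_{2}  →  sig = ⟨2 | 1 1⟩
  • {2,5}:  v_{2} + v_{5} = v_{1} + v_{3} + v_{6}  →  sig = ⟨2 | 1 1 1⟩
  • {0,4}:  v_{0} + v_{4} = 2·v_{1} + v_{6} + v_{8}  →  sig = ⟨2 | 1 1 2⟩
  • {4,7}:  v_{4} + v_{7} = v_{1} + v_{3} + 3·v_{8}  →  sig = ⟨2 | 1 1 3⟩
  • {2,7}:  v_{2} + v_{7} = v_{3} + 2·v_{8}  →  sig = ⟨2 | 1 2⟩
  • {1,2,8}:  v_{1} + v_{2} + v_{8} = v_{4}  →  sig = ⟨3 | 1⟩
  • {1,6,7}:  v_{1} + v_{6} + v_{7} = v_{8}  →  sig = ⟨3 | 1⟩
  • {3,4,6}:  v_{3} + v_{4} + v_{6} = 2·v_{2}  →  sig = ⟨3 | 2⟩
  • {1,3,6,8}:  v_{1} + v_{3} + v_{6} + v_{8} = v_{2}  →  sig = ⟨4 | 1⟩

Signatures (|P|; sorted positive RHS coefficients), sorted:
    |P|=2: 8 collections, coeffs (), (1), (1,1), (1,1), (1,1,1), (1,1,2), (1,1,3), (1,2)
    |P|=3: 3 collections, coeffs (1), (1), (2)
    |P|=4: 1 collection, coeffs (1)


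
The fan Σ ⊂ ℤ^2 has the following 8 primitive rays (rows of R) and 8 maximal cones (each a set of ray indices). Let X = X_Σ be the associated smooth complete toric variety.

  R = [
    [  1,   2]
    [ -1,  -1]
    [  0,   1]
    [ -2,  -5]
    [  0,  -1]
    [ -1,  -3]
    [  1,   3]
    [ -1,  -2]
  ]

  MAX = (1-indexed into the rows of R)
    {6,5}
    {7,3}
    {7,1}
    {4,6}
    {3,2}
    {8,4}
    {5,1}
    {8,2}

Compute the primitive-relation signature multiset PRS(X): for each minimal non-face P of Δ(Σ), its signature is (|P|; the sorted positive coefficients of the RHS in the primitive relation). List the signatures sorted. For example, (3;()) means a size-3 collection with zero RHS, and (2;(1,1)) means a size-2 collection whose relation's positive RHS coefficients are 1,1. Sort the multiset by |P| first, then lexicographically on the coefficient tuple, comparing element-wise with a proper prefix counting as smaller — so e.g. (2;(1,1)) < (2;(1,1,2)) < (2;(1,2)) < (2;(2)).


Δ(Σ) — 8 vertices, 20 min non-faces:

  {1,8}:  v_{1} + v_{8} = 0  →  sig = (2;())
  {3,5}:  v_{3} + v_{5} = 0  →  sig = (2;())
  {6,7}:  v_{6} + v_{7} = 0  →  sig = (2;())
  {1,2}:  v_{1} + v_{2} = v_{3}  →  sig = (2;(1))
  {1,3}:  v_{1} + v_{3} = v_{7}  →  sig = (2;(1))
  {1,4}:  v_{1} + v_{4} = v_{6}  →  sig = (2;(1))
  {1,6}:  v_{1} + v_{6} = v_{5}  →  sig = (2;(1))
  {2,5}:  v_{2} + v_{5} = v_{8}  →  sig = (2;(1))
  {3,6}:  v_{3} + v_{6} = v_{8}  →  sig = (2;(1))
  {3,8}:  v_{3} + v_{8} = v_{2}  →  sig = (2;(1))
  {4,7}:  v_{4} + v_{7} = v_{8}  →  sig = (2;(1))
  {5,7}:  v_{5} + v_{7} = v_{1}  →  sig = (2;(1))
  {5,8}:  v_{5} + v_{8} = v_{6}  →  sig = (2;(1))
  {6,8}:  v_{6} + v_{8} = v_{4}  →  sig = (2;(1))
  {7,8}:  v_{7} + v_{8} = v_{3}  →  sig = (2;(1))
  {2,6}:  v_{2} + v_{6} = 2·v_{8}  →  sig = (2;(2))
  {2,7}:  v_{2} + v_{7} = 2·v_{3}  →  sig = (2;(2))
  {3,4}:  v_{3} + v_{4} = 2·v_{8}  →  sig = (2;(2))
  {4,5}:  v_{4} + v_{5} = 2·v_{6}  →  sig = (2;(2))
  {2,4}:  v_{2} + v_{4} = 3·v_{8}  →  sig = (2;(3))

Hence PRS(X_Σ) =
[(2;()), (2;()), (2;()), (2;(1)), (2;(1)), (2;(1)), (2;(1)), (2;(1)), (2;(1)), (2;(1)), (2;(1)), (2;(1)), (2;(1)), (2;(1)), (2;(1)), (2;(2)), (2;(2)), (2;(2)), (2;(2)), (2;(3))]


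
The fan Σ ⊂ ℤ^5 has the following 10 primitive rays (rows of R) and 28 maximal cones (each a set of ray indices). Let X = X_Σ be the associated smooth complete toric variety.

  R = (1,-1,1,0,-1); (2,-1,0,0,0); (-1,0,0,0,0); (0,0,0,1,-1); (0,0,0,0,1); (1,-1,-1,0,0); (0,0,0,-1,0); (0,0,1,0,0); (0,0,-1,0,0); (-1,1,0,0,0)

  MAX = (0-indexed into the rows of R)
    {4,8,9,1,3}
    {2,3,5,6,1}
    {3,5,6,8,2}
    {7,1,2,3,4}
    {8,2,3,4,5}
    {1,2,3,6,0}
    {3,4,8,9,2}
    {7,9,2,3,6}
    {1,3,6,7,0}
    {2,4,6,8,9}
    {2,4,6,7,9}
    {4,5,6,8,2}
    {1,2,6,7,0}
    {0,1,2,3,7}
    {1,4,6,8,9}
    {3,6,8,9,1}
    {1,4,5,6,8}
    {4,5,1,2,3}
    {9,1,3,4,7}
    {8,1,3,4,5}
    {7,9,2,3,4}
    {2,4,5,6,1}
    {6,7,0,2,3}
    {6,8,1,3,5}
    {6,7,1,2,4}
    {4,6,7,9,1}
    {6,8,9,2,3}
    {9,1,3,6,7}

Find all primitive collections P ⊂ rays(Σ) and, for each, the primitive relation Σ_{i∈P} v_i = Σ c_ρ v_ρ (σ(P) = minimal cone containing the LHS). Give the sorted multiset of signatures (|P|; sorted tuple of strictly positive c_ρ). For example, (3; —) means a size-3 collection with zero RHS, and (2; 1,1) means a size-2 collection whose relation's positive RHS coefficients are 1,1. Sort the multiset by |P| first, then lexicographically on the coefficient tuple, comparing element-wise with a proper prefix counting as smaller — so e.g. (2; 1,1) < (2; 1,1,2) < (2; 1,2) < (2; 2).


|primitive collections| = 11. Relations:

  {7,8}:  v_{7} + v_{8} = 0  →  sig = (2; —)
  {5,9}:  v_{5} + v_{9} = v_{8}  →  sig = (2; 1)
  {5,7}:  v_{5} + v_{7} = v_{1} + v_{2}  →  sig = (2; 1,1)
  {0,4}:  v_{0} + v_{4} = v_{1} + v_{2} + v_{7}  →  sig = (2; 1,1,1)
  {0,9}:  v_{0} + v_{9} = v_{3} + v_{6} + v_{7}  →  sig = (2; 1,1,1)
  {0,8}:  v_{0} + v_{8} = v_{1} + v_{2} + v_{3} + v_{6}  →  sig = (2; 1,1,1,1)
  {0,5}:  v_{0} + v_{5} = 2·v_{1} + 2·v_{2} + v_{3} + v_{6}  →  sig = (2; 1,1,2,2)
  {1,2,9}:  v_{1} + v_{2} + v_{9} = 0  →  sig = (3; —)
  {3,4,6}:  v_{3} + v_{4} + v_{6} = 0  →  sig = (3; —)
  {1,2,8}:  v_{1} + v_{2} + v_{8} = v_{5}  →  sig = (3; 1)
  {1,2,3,6,7}:  v_{1} + v_{2} + v_{3} + v_{6} + v_{7} = v_{0}  →  sig = (5; 1)

so the primitive-relation signature multiset is
{ (2; —),  (2; 1),  (2; 1,1),  (2; 1,1,1) ×2,  (2; 1,1,1,1),  (2; 1,1,2,2),  (3; —) ×2,  (3; 1),  (5; 1) }
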